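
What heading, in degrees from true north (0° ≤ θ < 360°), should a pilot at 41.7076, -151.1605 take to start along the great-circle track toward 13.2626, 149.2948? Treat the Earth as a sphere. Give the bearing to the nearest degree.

259°

Δλ = 149.2948 − -151.1605 = 300.4553°; wrapped into (−180°, 180°]: -59.5447°.
θ = atan2( sin Δλ · cos φ₂ , cos φ₁ · sin φ₂ − sin φ₁ · cos φ₂ · cos Δλ )
  = atan2(-0.83903, -0.15697) = -100.597° → normalised to [0°, 360°): 259.403°.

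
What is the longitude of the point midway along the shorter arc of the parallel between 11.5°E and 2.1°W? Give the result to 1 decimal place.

4.7°E

Signed shortest Δλ from +11.5° to -2.1° is -13.6°.
Midpoint longitude = +11.5° + (-13.6°)/2 = +11.5° − 6.8° = +4.7°.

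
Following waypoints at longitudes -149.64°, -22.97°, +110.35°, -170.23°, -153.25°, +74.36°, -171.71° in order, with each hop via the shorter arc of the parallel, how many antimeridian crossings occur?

3

Leg 1: -149.64° → -22.97°, shortest Δλ = 126.67° (east) — does not cross 180°.
Leg 2: -22.97° → +110.35°, shortest Δλ = 133.32° (east) — does not cross 180°.
Leg 3: +110.35° → -170.23°, shortest Δλ = 79.42° (east) — crosses 180°.
Leg 4: -170.23° → -153.25°, shortest Δλ = 16.98° (east) — does not cross 180°.
Leg 5: -153.25° → +74.36°, shortest Δλ = -132.39° (west) — crosses 180°.
Leg 6: +74.36° → -171.71°, shortest Δλ = 113.93° (east) — crosses 180°.
Total crossings: 3.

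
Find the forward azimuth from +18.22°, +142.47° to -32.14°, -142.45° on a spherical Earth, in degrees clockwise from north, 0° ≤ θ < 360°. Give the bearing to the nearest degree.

125°

Δλ = -142.45 − 142.47 = -284.92°; wrapped into (−180°, 180°]: 75.08°.
θ = atan2( sin Δλ · cos φ₂ , cos φ₁ · sin φ₂ − sin φ₁ · cos φ₂ · cos Δλ )
  = atan2(0.81820, -0.57348) = 125.027° → normalised to [0°, 360°): 125.027°.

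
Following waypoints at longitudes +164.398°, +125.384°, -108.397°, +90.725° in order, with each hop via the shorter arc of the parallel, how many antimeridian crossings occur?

Leg 1: +164.398° → +125.384°, shortest Δλ = -39.014° (west) — does not cross 180°.
Leg 2: +125.384° → -108.397°, shortest Δλ = 126.219° (east) — crosses 180°.
Leg 3: -108.397° → +90.725°, shortest Δλ = -160.878° (west) — crosses 180°.
Total crossings: 2.

2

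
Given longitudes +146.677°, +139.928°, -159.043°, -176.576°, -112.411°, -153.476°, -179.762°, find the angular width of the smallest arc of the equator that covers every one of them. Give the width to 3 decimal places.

107.661°

Sort the longitudes: -179.762°, -176.576°, -159.043°, -153.476°, -112.411°, +139.928°, +146.677°.
Eastward gaps between consecutive values (wrapping around): 3.186°, 17.533°, 5.567°, 41.065°, 252.339°, 6.749°, 33.561°.
Largest gap = 252.339° ⇒ minimal covering band is its complement: 360° − 252.339° = 107.661°.
Band runs from +139.928° eastward to -112.411°, crossing the antimeridian.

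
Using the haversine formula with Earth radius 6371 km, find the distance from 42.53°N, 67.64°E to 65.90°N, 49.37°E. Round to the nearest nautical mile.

1529 nmi

Δλ = 49.37 − 67.64 = -18.27°.
Δφ = 65.90 − 42.53 = 23.37°.
a = sin²(Δφ/2) + cos φ₁ · cos φ₂ · sin²(Δλ/2) = 0.048603.
c = 2·atan2(√a, √(1−a)) = 0.44457 rad → d = 6371·c ≈ 2832.39 km ≈ 1529.37 nmi.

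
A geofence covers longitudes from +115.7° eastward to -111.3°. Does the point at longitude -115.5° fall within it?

Band width going east from +115.7° to -111.3°: ((-111.3 − 115.7) mod 360) = 133.0°.
Offset of -115.5° east of the west edge: ((-115.5 − 115.7) mod 360) = 128.8°.
128.8° ≤ 133.0° ⇒ inside.

Yes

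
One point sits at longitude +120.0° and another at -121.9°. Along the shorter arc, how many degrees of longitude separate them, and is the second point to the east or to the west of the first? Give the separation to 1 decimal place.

Raw difference: -121.9 − 120.0 = -241.9°.
Normalise into (−180°, 180°]: -241.9° + 360° = 118.1°.
Positive ⇒ the second point lies to the east; separation 118.1°.

118.1° east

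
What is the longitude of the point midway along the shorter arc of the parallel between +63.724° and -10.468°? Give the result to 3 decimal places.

Signed shortest Δλ from +63.724° to -10.468° is -74.192°.
Midpoint longitude = +63.724° + (-74.192°)/2 = +63.724° − 37.096° = +26.628°.

+26.628°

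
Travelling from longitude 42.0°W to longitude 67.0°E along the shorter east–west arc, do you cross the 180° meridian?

Signed shortest Δλ = ((67.0 − -42.0 + 180) mod 360) − 180 = 109.0°.
Going east by 109.0° from -42.0° reaches +67.0° without touching 180°.

No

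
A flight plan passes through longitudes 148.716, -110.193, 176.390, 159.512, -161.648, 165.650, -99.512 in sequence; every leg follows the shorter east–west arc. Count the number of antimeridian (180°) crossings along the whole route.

Leg 1: +148.716° → -110.193°, shortest Δλ = 101.091° (east) — crosses 180°.
Leg 2: -110.193° → +176.390°, shortest Δλ = -73.417° (west) — crosses 180°.
Leg 3: +176.390° → +159.512°, shortest Δλ = -16.878° (west) — does not cross 180°.
Leg 4: +159.512° → -161.648°, shortest Δλ = 38.84° (east) — crosses 180°.
Leg 5: -161.648° → +165.650°, shortest Δλ = -32.702° (west) — crosses 180°.
Leg 6: +165.650° → -99.512°, shortest Δλ = 94.838° (east) — crosses 180°.
Total crossings: 5.

5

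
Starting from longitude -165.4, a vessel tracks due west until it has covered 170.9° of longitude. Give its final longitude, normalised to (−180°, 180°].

Start at -165.4°; shift −170.9° → -336.3°.
-336.3° lies outside (−180°, 180°]; add 360° → +23.7°.

+23.7°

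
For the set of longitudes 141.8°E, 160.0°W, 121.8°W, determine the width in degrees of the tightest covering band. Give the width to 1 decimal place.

Sort the longitudes: -160.0°, -121.8°, +141.8°.
Eastward gaps between consecutive values (wrapping around): 38.2°, 263.6°, 58.2°.
Largest gap = 263.6° ⇒ minimal covering band is its complement: 360° − 263.6° = 96.4°.
Band runs from +141.8° eastward to -121.8°, crossing the antimeridian.

96.4°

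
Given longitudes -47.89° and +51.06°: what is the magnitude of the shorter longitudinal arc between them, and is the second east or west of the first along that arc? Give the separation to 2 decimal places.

Raw difference: 51.06 − -47.89 = 98.95°.
Normalise into (−180°, 180°]: 98.95° stays 98.95°.
Positive ⇒ the second point lies to the east; separation 98.95°.

98.95° east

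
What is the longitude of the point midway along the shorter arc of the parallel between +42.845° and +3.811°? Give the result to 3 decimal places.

+23.328°

Signed shortest Δλ from +42.845° to +3.811° is -39.034°.
Midpoint longitude = +42.845° + (-39.034°)/2 = +42.845° − 19.517° = +23.328°.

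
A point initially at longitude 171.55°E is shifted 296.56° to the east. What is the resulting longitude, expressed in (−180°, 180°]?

108.11°E

Start at +171.55°; shift +296.56° → +468.11°.
+468.11° lies outside (−180°, 180°]; subtract 360° → +108.11°.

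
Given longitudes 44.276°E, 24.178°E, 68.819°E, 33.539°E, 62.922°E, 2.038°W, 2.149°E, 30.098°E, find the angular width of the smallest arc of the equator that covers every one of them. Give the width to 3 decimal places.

70.857°

Sort the longitudes: -2.038°, +2.149°, +24.178°, +30.098°, +33.539°, +44.276°, +62.922°, +68.819°.
Eastward gaps between consecutive values (wrapping around): 4.187°, 22.029°, 5.920°, 3.441°, 10.737°, 18.646°, 5.897°, 289.143°.
Largest gap = 289.143° ⇒ minimal covering band is its complement: 360° − 289.143° = 70.857°.
Band runs from -2.038° eastward to +68.819°.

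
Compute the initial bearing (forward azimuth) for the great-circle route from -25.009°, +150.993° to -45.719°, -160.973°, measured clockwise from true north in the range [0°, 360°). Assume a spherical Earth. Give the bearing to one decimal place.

Δλ = -160.973 − 150.993 = -311.966°; wrapped into (−180°, 180°]: 48.034°.
θ = atan2( sin Δλ · cos φ₂ , cos φ₁ · sin φ₂ − sin φ₁ · cos φ₂ · cos Δλ )
  = atan2(0.51912, -0.45143) = 131.010° → normalised to [0°, 360°): 131.010°.

131.0°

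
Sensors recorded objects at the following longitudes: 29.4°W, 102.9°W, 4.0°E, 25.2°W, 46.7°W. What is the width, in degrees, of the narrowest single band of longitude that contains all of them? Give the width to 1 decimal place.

106.9°

Sort the longitudes: -102.9°, -46.7°, -29.4°, -25.2°, +4.0°.
Eastward gaps between consecutive values (wrapping around): 56.2°, 17.3°, 4.2°, 29.2°, 253.1°.
Largest gap = 253.1° ⇒ minimal covering band is its complement: 360° − 253.1° = 106.9°.
Band runs from -102.9° eastward to +4.0°.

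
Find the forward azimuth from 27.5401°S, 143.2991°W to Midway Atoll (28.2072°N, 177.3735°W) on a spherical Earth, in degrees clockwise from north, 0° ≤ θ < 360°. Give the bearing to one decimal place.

326.9°

Δλ = -177.3735 − -143.2991 = -34.0744°.
θ = atan2( sin Δλ · cos φ₂ , cos φ₁ · sin φ₂ − sin φ₁ · cos φ₂ · cos Δλ )
  = atan2(-0.49373, 0.75661) = -33.127° → normalised to [0°, 360°): 326.873°.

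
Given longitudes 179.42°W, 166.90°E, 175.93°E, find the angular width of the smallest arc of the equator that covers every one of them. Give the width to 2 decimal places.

Sort the longitudes: -179.42°, +166.90°, +175.93°.
Eastward gaps between consecutive values (wrapping around): 346.32°, 9.03°, 4.65°.
Largest gap = 346.32° ⇒ minimal covering band is its complement: 360° − 346.32° = 13.68°.
Band runs from +166.90° eastward to -179.42°, crossing the antimeridian.

13.68°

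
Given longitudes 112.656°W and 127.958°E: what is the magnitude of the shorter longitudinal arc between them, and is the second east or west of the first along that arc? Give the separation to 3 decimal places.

119.386° west

Raw difference: 127.958 − -112.656 = 240.614°.
Normalise into (−180°, 180°]: 240.614° − 360° = -119.386°.
Negative ⇒ the second point lies to the west; separation 119.386°.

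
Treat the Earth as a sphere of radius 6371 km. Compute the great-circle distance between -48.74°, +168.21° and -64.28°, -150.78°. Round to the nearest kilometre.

Δλ = -150.78 − 168.21 = -318.99°; wrapped into (−180°, 180°]: 41.01°.
Δφ = -64.28 − -48.74 = -15.54°.
a = sin²(Δφ/2) + cos φ₁ · cos φ₂ · sin²(Δλ/2) = 0.053395.
c = 2·atan2(√a, √(1−a)) = 0.46636 rad → d = 6371·c ≈ 2971.19 km.

2971 km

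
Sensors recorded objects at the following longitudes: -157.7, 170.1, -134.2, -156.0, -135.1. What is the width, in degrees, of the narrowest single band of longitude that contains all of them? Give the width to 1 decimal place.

55.7°

Sort the longitudes: -157.7°, -156.0°, -135.1°, -134.2°, +170.1°.
Eastward gaps between consecutive values (wrapping around): 1.7°, 20.9°, 0.9°, 304.3°, 32.2°.
Largest gap = 304.3° ⇒ minimal covering band is its complement: 360° − 304.3° = 55.7°.
Band runs from +170.1° eastward to -134.2°, crossing the antimeridian.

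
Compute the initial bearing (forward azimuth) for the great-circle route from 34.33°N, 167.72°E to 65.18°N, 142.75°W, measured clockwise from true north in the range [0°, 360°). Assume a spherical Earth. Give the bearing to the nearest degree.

28°

Δλ = -142.75 − 167.72 = -310.47°; wrapped into (−180°, 180°]: 49.53°.
θ = atan2( sin Δλ · cos φ₂ , cos φ₁ · sin φ₂ − sin φ₁ · cos φ₂ · cos Δλ )
  = atan2(0.31934, 0.59587) = 28.188° → normalised to [0°, 360°): 28.188°.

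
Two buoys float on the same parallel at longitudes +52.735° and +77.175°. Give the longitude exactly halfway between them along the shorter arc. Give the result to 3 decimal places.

+64.955°

Signed shortest Δλ from +52.735° to +77.175° is +24.440°.
Midpoint longitude = +52.735° + (+24.440°)/2 = +52.735° + 12.220° = +64.955°.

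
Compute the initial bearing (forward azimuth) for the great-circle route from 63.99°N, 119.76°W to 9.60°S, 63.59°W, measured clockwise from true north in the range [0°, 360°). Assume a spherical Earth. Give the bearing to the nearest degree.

125°

Δλ = -63.59 − -119.76 = 56.17°.
θ = atan2( sin Δλ · cos φ₂ , cos φ₁ · sin φ₂ − sin φ₁ · cos φ₂ · cos Δλ )
  = atan2(0.81906, -0.56647) = 124.668° → normalised to [0°, 360°): 124.668°.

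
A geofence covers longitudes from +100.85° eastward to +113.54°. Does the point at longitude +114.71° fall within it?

Band width going east from +100.85° to +113.54°: ((113.54 − 100.85) mod 360) = 12.69°.
Offset of +114.71° east of the west edge: ((114.71 − 100.85) mod 360) = 13.86°.
13.86° > 12.69° ⇒ outside.

No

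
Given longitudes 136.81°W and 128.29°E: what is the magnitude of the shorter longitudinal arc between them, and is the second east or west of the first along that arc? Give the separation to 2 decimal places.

94.90° west

Raw difference: 128.29 − -136.81 = 265.1°.
Normalise into (−180°, 180°]: 265.1° − 360° = -94.9°.
Negative ⇒ the second point lies to the west; separation 94.90°.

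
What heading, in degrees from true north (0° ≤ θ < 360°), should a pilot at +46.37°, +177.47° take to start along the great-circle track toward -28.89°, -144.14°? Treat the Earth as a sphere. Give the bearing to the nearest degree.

Δλ = -144.14 − 177.47 = -321.61°; wrapped into (−180°, 180°]: 38.39°.
θ = atan2( sin Δλ · cos φ₂ , cos φ₁ · sin φ₂ − sin φ₁ · cos φ₂ · cos Δλ )
  = atan2(0.54373, -0.83008) = 146.774° → normalised to [0°, 360°): 146.774°.

147°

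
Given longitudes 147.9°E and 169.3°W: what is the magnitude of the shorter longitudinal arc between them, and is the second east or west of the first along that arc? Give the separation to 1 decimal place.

42.8° east

Raw difference: -169.3 − 147.9 = -317.2°.
Normalise into (−180°, 180°]: -317.2° + 360° = 42.8°.
Positive ⇒ the second point lies to the east; separation 42.8°.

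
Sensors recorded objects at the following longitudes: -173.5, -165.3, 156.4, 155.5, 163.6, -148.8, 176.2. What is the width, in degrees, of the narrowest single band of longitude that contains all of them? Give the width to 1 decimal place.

55.7°

Sort the longitudes: -173.5°, -165.3°, -148.8°, +155.5°, +156.4°, +163.6°, +176.2°.
Eastward gaps between consecutive values (wrapping around): 8.2°, 16.5°, 304.3°, 0.9°, 7.2°, 12.6°, 10.3°.
Largest gap = 304.3° ⇒ minimal covering band is its complement: 360° − 304.3° = 55.7°.
Band runs from +155.5° eastward to -148.8°, crossing the antimeridian.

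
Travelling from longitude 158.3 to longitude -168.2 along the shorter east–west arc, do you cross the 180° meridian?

Yes

Naïve |-168.2 − 158.3| = 326.5° > 180°, so the shorter arc goes the other way round — across 180°.
Signed shortest Δλ = ((-168.2 − 158.3 + 180) mod 360) − 180 = 33.5°.
Going east by 33.5° from +158.3° passes through 180° before reaching -168.2°.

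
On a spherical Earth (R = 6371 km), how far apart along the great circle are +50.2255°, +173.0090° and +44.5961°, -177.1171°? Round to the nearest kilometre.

Δλ = -177.1171 − 173.0090 = -350.1261°; wrapped into (−180°, 180°]: 9.8739°.
Δφ = 44.5961 − 50.2255 = -5.6294°.
a = sin²(Δφ/2) + cos φ₁ · cos φ₂ · sin²(Δλ/2) = 0.005785.
c = 2·atan2(√a, √(1−a)) = 0.15227 rad → d = 6371·c ≈ 970.12 km.

970 km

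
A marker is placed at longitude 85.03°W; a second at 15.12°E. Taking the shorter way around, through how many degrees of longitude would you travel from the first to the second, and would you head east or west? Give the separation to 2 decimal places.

Raw difference: 15.12 − -85.03 = 100.15°.
Normalise into (−180°, 180°]: 100.15° stays 100.15°.
Positive ⇒ the second point lies to the east; separation 100.15°.

100.15° east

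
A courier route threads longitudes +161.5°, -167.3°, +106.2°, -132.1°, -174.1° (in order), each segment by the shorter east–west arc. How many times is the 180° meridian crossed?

Leg 1: +161.5° → -167.3°, shortest Δλ = 31.2° (east) — crosses 180°.
Leg 2: -167.3° → +106.2°, shortest Δλ = -86.5° (west) — crosses 180°.
Leg 3: +106.2° → -132.1°, shortest Δλ = 121.7° (east) — crosses 180°.
Leg 4: -132.1° → -174.1°, shortest Δλ = -42.0° (west) — does not cross 180°.
Total crossings: 3.

3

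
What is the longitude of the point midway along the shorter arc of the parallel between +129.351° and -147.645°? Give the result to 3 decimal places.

Signed shortest Δλ from +129.351° to -147.645° is +83.004°.
Midpoint longitude = +129.351° + (+83.004°)/2 = +129.351° + 41.502° = +170.853°.
(The naïve average (+129.351 + -147.645)/2 = -9.147° is on the wrong side of the globe.)

+170.853°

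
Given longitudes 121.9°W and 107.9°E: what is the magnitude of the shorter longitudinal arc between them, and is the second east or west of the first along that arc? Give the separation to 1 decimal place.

Raw difference: 107.9 − -121.9 = 229.8°.
Normalise into (−180°, 180°]: 229.8° − 360° = -130.2°.
Negative ⇒ the second point lies to the west; separation 130.2°.

130.2° west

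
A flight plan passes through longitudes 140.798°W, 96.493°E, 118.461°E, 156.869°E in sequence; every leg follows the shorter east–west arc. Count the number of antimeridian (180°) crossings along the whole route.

1

Leg 1: -140.798° → +96.493°, shortest Δλ = -122.709° (west) — crosses 180°.
Leg 2: +96.493° → +118.461°, shortest Δλ = 21.968° (east) — does not cross 180°.
Leg 3: +118.461° → +156.869°, shortest Δλ = 38.408° (east) — does not cross 180°.
Total crossings: 1.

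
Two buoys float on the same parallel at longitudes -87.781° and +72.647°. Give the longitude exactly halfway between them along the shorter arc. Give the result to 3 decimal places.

-7.567°

Signed shortest Δλ from -87.781° to +72.647° is +160.428°.
Midpoint longitude = -87.781° + (+160.428°)/2 = -87.781° + 80.214° = -7.567°.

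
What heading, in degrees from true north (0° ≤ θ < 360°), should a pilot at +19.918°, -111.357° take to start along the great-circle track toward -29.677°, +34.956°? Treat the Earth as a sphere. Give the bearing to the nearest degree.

114°

Δλ = 34.956 − -111.357 = 146.313°.
θ = atan2( sin Δλ · cos φ₂ , cos φ₁ · sin φ₂ − sin φ₁ · cos φ₂ · cos Δλ )
  = atan2(0.48190, -0.21921) = 114.460° → normalised to [0°, 360°): 114.460°.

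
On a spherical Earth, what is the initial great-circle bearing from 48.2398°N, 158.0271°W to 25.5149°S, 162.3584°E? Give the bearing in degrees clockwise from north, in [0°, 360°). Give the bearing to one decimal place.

215.5°

Δλ = 162.3584 − -158.0271 = 320.3855°; wrapped into (−180°, 180°]: -39.6145°.
θ = atan2( sin Δλ · cos φ₂ , cos φ₁ · sin φ₂ − sin φ₁ · cos φ₂ · cos Δλ )
  = atan2(-0.57543, -0.80548) = -144.458° → normalised to [0°, 360°): 215.542°.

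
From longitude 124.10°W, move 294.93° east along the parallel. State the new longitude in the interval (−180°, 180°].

170.83°E

Start at -124.10°; shift +294.93° → +170.83°.
+170.83° already lies in (−180°, 180°].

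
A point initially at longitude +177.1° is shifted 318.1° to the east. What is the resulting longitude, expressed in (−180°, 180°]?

+135.2°

Start at +177.1°; shift +318.1° → +495.2°.
+495.2° lies outside (−180°, 180°]; subtract 360° → +135.2°.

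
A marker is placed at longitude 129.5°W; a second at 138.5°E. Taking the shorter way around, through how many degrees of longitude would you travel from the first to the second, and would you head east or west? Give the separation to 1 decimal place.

92.0° west

Raw difference: 138.5 − -129.5 = 268.0°.
Normalise into (−180°, 180°]: 268.0° − 360° = -92.0°.
Negative ⇒ the second point lies to the west; separation 92.0°.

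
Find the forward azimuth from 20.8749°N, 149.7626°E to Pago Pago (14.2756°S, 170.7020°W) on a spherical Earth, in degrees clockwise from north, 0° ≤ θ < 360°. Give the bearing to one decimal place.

Δλ = -170.7020 − 149.7626 = -320.4646°; wrapped into (−180°, 180°]: 39.5354°.
θ = atan2( sin Δλ · cos φ₂ , cos φ₁ · sin φ₂ − sin φ₁ · cos φ₂ · cos Δλ )
  = atan2(0.61690, -0.49673) = 128.841° → normalised to [0°, 360°): 128.841°.

128.8°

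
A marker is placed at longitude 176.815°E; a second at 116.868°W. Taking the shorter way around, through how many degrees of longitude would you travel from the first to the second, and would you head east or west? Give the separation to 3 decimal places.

66.317° east

Raw difference: -116.868 − 176.815 = -293.683°.
Normalise into (−180°, 180°]: -293.683° + 360° = 66.317°.
Positive ⇒ the second point lies to the east; separation 66.317°.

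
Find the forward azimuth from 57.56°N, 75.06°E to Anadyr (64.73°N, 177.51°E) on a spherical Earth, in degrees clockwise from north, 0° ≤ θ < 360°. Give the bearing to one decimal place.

36.5°

Δλ = 177.51 − 75.06 = 102.45°.
θ = atan2( sin Δλ · cos φ₂ , cos φ₁ · sin φ₂ − sin φ₁ · cos φ₂ · cos Δλ )
  = atan2(0.41685, 0.56275) = 36.528° → normalised to [0°, 360°): 36.528°.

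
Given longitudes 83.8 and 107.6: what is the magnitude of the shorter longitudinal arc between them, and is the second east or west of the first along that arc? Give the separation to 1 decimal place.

Raw difference: 107.6 − 83.8 = 23.8°.
Normalise into (−180°, 180°]: 23.8° stays 23.8°.
Positive ⇒ the second point lies to the east; separation 23.8°.

23.8° east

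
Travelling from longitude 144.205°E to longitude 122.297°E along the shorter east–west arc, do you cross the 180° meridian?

Signed shortest Δλ = ((122.297 − 144.205 + 180) mod 360) − 180 = -21.908°.
Going west by 21.908° from +144.205° reaches +122.297° without touching 180°.

No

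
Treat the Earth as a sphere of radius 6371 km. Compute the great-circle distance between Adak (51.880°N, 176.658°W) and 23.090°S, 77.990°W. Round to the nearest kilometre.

Δλ = -77.990 − -176.658 = 98.668°.
Δφ = -23.090 − 51.880 = -74.970°.
a = sin²(Δφ/2) + cos φ₁ · cos φ₂ · sin²(Δλ/2) = 0.697057.
c = 2·atan2(√a, √(1−a)) = 1.97590 rad → d = 6371·c ≈ 12588.46 km.

12588 km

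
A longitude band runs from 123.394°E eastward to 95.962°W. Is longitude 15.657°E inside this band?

Band width going east from +123.394° to -95.962°: ((-95.962 − 123.394) mod 360) = 140.644°.
Offset of +15.657° east of the west edge: ((15.657 − 123.394) mod 360) = 252.263°.
252.263° > 140.644° ⇒ outside.

No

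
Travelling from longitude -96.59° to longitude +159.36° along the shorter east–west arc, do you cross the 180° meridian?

Yes

Naïve |159.36 − -96.59| = 255.95° > 180°, so the shorter arc goes the other way round — across 180°.
Signed shortest Δλ = ((159.36 − -96.59 + 180) mod 360) − 180 = -104.05°.
Going west by 104.05° from -96.59° passes through 180° before reaching +159.36°.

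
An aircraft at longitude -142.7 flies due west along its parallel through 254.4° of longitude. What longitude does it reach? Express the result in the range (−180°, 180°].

-37.1°

Start at -142.7°; shift −254.4° → -397.1°.
-397.1° lies outside (−180°, 180°]; add 360° → -37.1°.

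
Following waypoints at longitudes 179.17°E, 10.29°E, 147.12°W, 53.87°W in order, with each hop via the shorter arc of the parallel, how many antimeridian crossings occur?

0

Leg 1: +179.17° → +10.29°, shortest Δλ = -168.88° (west) — does not cross 180°.
Leg 2: +10.29° → -147.12°, shortest Δλ = -157.41° (west) — does not cross 180°.
Leg 3: -147.12° → -53.87°, shortest Δλ = 93.25° (east) — does not cross 180°.
Total crossings: 0.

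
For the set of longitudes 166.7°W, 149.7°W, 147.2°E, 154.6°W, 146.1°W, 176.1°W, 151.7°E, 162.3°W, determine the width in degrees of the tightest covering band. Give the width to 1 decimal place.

Sort the longitudes: -176.1°, -166.7°, -162.3°, -154.6°, -149.7°, -146.1°, +147.2°, +151.7°.
Eastward gaps between consecutive values (wrapping around): 9.4°, 4.4°, 7.7°, 4.9°, 3.6°, 293.3°, 4.5°, 32.2°.
Largest gap = 293.3° ⇒ minimal covering band is its complement: 360° − 293.3° = 66.7°.
Band runs from +147.2° eastward to -146.1°, crossing the antimeridian.

66.7°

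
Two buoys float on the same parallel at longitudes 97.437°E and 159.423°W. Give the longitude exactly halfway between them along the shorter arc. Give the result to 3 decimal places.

149.007°E

Signed shortest Δλ from +97.437° to -159.423° is +103.140°.
Midpoint longitude = +97.437° + (+103.140°)/2 = +97.437° + 51.570° = +149.007°.
(The naïve average (+97.437 + -159.423)/2 = -30.993° is on the wrong side of the globe.)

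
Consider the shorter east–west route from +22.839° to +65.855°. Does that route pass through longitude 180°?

No

Signed shortest Δλ = ((65.855 − 22.839 + 180) mod 360) − 180 = 43.016°.
Going east by 43.016° from +22.839° reaches +65.855° without touching 180°.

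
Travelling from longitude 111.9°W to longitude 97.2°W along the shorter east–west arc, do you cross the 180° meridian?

Signed shortest Δλ = ((-97.2 − -111.9 + 180) mod 360) − 180 = 14.7°.
Going east by 14.7° from -111.9° reaches -97.2° without touching 180°.

No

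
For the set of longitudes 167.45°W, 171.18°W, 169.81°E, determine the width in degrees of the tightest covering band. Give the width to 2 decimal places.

Sort the longitudes: -171.18°, -167.45°, +169.81°.
Eastward gaps between consecutive values (wrapping around): 3.73°, 337.26°, 19.01°.
Largest gap = 337.26° ⇒ minimal covering band is its complement: 360° − 337.26° = 22.74°.
Band runs from +169.81° eastward to -167.45°, crossing the antimeridian.

22.74°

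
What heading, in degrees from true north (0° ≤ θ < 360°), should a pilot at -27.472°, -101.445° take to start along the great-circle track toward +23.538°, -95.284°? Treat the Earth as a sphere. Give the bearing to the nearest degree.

Δλ = -95.284 − -101.445 = 6.161°.
θ = atan2( sin Δλ · cos φ₂ , cos φ₁ · sin φ₂ − sin φ₁ · cos φ₂ · cos Δλ )
  = atan2(0.09839, 0.77481) = 7.237° → normalised to [0°, 360°): 7.237°.

7°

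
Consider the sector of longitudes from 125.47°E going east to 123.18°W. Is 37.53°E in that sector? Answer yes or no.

Band width going east from +125.47° to -123.18°: ((-123.18 − 125.47) mod 360) = 111.35°.
Offset of +37.53° east of the west edge: ((37.53 − 125.47) mod 360) = 272.06°.
272.06° > 111.35° ⇒ outside.

No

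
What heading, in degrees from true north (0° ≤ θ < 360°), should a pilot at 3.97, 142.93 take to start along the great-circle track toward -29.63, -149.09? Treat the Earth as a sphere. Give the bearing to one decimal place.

Δλ = -149.09 − 142.93 = -292.02°; wrapped into (−180°, 180°]: 67.98°.
θ = atan2( sin Δλ · cos φ₂ , cos φ₁ · sin φ₂ − sin φ₁ · cos φ₂ · cos Δλ )
  = atan2(0.80583, -0.51577) = 122.621° → normalised to [0°, 360°): 122.621°.

122.6°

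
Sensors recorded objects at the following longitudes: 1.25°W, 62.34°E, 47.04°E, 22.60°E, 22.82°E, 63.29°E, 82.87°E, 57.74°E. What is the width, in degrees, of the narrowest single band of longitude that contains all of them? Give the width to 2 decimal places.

Sort the longitudes: -1.25°, +22.60°, +22.82°, +47.04°, +57.74°, +62.34°, +63.29°, +82.87°.
Eastward gaps between consecutive values (wrapping around): 23.85°, 0.22°, 24.22°, 10.70°, 4.60°, 0.95°, 19.58°, 275.88°.
Largest gap = 275.88° ⇒ minimal covering band is its complement: 360° − 275.88° = 84.12°.
Band runs from -1.25° eastward to +82.87°.

84.12°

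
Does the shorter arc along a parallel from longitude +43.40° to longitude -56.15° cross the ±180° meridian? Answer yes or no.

No

Signed shortest Δλ = ((-56.15 − 43.40 + 180) mod 360) − 180 = -99.55°.
Going west by 99.55° from +43.40° reaches -56.15° without touching 180°.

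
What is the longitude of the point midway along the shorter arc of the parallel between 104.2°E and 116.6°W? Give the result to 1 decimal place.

Signed shortest Δλ from +104.2° to -116.6° is +139.2°.
Midpoint longitude = +104.2° + (+139.2°)/2 = +104.2° + 69.6° = +173.8°.
(The naïve average (+104.2 + -116.6)/2 = -6.2° is on the wrong side of the globe.)

173.8°E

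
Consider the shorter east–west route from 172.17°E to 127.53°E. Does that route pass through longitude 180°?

No

Signed shortest Δλ = ((127.53 − 172.17 + 180) mod 360) − 180 = -44.64°.
Going west by 44.64° from +172.17° reaches +127.53° without touching 180°.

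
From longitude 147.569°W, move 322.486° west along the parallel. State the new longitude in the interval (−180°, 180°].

110.055°W

Start at -147.569°; shift −322.486° → -470.055°.
-470.055° lies outside (−180°, 180°]; add 360° → -110.055°.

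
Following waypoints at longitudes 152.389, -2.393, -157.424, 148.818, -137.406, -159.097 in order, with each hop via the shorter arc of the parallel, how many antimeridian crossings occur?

Leg 1: +152.389° → -2.393°, shortest Δλ = -154.782° (west) — does not cross 180°.
Leg 2: -2.393° → -157.424°, shortest Δλ = -155.031° (west) — does not cross 180°.
Leg 3: -157.424° → +148.818°, shortest Δλ = -53.758° (west) — crosses 180°.
Leg 4: +148.818° → -137.406°, shortest Δλ = 73.776° (east) — crosses 180°.
Leg 5: -137.406° → -159.097°, shortest Δλ = -21.691° (west) — does not cross 180°.
Total crossings: 2.

2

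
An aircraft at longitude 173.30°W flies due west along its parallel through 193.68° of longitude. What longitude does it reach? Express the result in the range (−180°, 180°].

6.98°W

Start at -173.30°; shift −193.68° → -366.98°.
-366.98° lies outside (−180°, 180°]; add 360° → -6.98°.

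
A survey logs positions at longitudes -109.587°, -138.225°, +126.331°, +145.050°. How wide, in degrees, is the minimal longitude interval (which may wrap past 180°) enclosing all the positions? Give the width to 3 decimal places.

Sort the longitudes: -138.225°, -109.587°, +126.331°, +145.050°.
Eastward gaps between consecutive values (wrapping around): 28.638°, 235.918°, 18.719°, 76.725°.
Largest gap = 235.918° ⇒ minimal covering band is its complement: 360° − 235.918° = 124.082°.
Band runs from +126.331° eastward to -109.587°, crossing the antimeridian.

124.082°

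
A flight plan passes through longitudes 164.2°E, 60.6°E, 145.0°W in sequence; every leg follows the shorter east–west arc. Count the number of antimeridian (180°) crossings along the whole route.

1

Leg 1: +164.2° → +60.6°, shortest Δλ = -103.6° (west) — does not cross 180°.
Leg 2: +60.6° → -145.0°, shortest Δλ = 154.4° (east) — crosses 180°.
Total crossings: 1.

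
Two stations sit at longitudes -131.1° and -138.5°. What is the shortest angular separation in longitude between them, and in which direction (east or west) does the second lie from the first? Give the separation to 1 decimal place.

7.4° west

Raw difference: -138.5 − -131.1 = -7.4°.
Normalise into (−180°, 180°]: -7.4° stays -7.4°.
Negative ⇒ the second point lies to the west; separation 7.4°.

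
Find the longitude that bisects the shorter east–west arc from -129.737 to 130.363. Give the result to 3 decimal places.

-179.687°

Signed shortest Δλ from -129.737° to +130.363° is -99.900°.
Midpoint longitude = -129.737° + (-99.900°)/2 = -129.737° − 49.950° = -179.687°.
(The naïve average (-129.737 + +130.363)/2 = 0.313° is on the wrong side of the globe.)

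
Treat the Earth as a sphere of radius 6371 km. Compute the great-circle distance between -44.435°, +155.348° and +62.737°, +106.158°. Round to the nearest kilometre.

Δλ = 106.158 − 155.348 = -49.190°.
Δφ = 62.737 − -44.435 = 107.172°.
a = sin²(Δφ/2) + cos φ₁ · cos φ₂ · sin²(Δλ/2) = 0.704280.
c = 2·atan2(√a, √(1−a)) = 1.99167 rad → d = 6371·c ≈ 12688.94 km.

12689 km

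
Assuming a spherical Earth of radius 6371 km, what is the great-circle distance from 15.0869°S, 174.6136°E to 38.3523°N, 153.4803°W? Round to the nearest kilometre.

6809 km

Δλ = -153.4803 − 174.6136 = -328.0939°; wrapped into (−180°, 180°]: 31.9061°.
Δφ = 38.3523 − -15.0869 = 53.4392°.
a = sin²(Δφ/2) + cos φ₁ · cos φ₂ · sin²(Δλ/2) = 0.259361.
c = 2·atan2(√a, √(1−a)) = 1.06869 rad → d = 6371·c ≈ 6808.59 km.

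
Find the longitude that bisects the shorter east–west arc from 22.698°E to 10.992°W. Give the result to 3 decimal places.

Signed shortest Δλ from +22.698° to -10.992° is -33.690°.
Midpoint longitude = +22.698° + (-33.690°)/2 = +22.698° − 16.845° = +5.853°.

5.853°E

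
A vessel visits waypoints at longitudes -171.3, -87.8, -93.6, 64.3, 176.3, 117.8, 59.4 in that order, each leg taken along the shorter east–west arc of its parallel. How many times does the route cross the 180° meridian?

Leg 1: -171.3° → -87.8°, shortest Δλ = 83.5° (east) — does not cross 180°.
Leg 2: -87.8° → -93.6°, shortest Δλ = -5.8° (west) — does not cross 180°.
Leg 3: -93.6° → +64.3°, shortest Δλ = 157.9° (east) — does not cross 180°.
Leg 4: +64.3° → +176.3°, shortest Δλ = 112.0° (east) — does not cross 180°.
Leg 5: +176.3° → +117.8°, shortest Δλ = -58.5° (west) — does not cross 180°.
Leg 6: +117.8° → +59.4°, shortest Δλ = -58.4° (west) — does not cross 180°.
Total crossings: 0.

0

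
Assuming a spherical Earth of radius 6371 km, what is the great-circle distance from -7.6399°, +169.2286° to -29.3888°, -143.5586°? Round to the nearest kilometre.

Δλ = -143.5586 − 169.2286 = -312.7872°; wrapped into (−180°, 180°]: 47.2128°.
Δφ = -29.3888 − -7.6399 = -21.7489°.
a = sin²(Δφ/2) + cos φ₁ · cos φ₂ · sin²(Δλ/2) = 0.174076.
c = 2·atan2(√a, √(1−a)) = 0.86078 rad → d = 6371·c ≈ 5484.01 km.

5484 km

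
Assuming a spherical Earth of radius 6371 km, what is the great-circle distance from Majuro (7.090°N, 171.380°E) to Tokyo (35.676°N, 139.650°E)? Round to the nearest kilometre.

4531 km

Δλ = 139.650 − 171.380 = -31.730°.
Δφ = 35.676 − 7.090 = 28.586°.
a = sin²(Δφ/2) + cos φ₁ · cos φ₂ · sin²(Δλ/2) = 0.121193.
c = 2·atan2(√a, √(1−a)) = 0.71115 rad → d = 6371·c ≈ 4530.71 km.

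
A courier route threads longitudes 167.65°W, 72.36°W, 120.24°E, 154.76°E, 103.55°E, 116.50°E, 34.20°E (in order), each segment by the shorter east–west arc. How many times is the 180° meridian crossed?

1

Leg 1: -167.65° → -72.36°, shortest Δλ = 95.29° (east) — does not cross 180°.
Leg 2: -72.36° → +120.24°, shortest Δλ = -167.4° (west) — crosses 180°.
Leg 3: +120.24° → +154.76°, shortest Δλ = 34.52° (east) — does not cross 180°.
Leg 4: +154.76° → +103.55°, shortest Δλ = -51.21° (west) — does not cross 180°.
Leg 5: +103.55° → +116.50°, shortest Δλ = 12.95° (east) — does not cross 180°.
Leg 6: +116.50° → +34.20°, shortest Δλ = -82.3° (west) — does not cross 180°.
Total crossings: 1.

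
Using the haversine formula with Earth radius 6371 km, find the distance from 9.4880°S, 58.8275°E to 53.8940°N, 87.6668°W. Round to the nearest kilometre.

14250 km

Δλ = -87.6668 − 58.8275 = -146.4943°.
Δφ = 53.8940 − -9.4880 = 63.3820°.
a = sin²(Δφ/2) + cos φ₁ · cos φ₂ · sin²(Δλ/2) = 0.808909.
c = 2·atan2(√a, √(1−a)) = 2.23676 rad → d = 6371·c ≈ 14250.41 km.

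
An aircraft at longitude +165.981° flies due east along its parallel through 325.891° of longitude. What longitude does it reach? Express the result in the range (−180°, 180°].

+131.872°

Start at +165.981°; shift +325.891° → +491.872°.
+491.872° lies outside (−180°, 180°]; subtract 360° → +131.872°.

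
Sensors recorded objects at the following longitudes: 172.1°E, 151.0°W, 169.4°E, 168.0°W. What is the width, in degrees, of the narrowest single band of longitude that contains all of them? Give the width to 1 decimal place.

39.6°

Sort the longitudes: -168.0°, -151.0°, +169.4°, +172.1°.
Eastward gaps between consecutive values (wrapping around): 17.0°, 320.4°, 2.7°, 19.9°.
Largest gap = 320.4° ⇒ minimal covering band is its complement: 360° − 320.4° = 39.6°.
Band runs from +169.4° eastward to -151.0°, crossing the antimeridian.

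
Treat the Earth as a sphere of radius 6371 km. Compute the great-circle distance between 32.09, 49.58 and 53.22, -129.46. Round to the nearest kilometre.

10529 km

Δλ = -129.46 − 49.58 = -179.04°.
Δφ = 53.22 − 32.09 = 21.13°.
a = sin²(Δφ/2) + cos φ₁ · cos φ₂ · sin²(Δλ/2) = 0.540847.
c = 2·atan2(√a, √(1−a)) = 1.65258 rad → d = 6371·c ≈ 10528.59 km.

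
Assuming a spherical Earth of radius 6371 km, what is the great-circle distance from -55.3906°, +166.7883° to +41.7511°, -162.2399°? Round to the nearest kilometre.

11191 km

Δλ = -162.2399 − 166.7883 = -329.0282°; wrapped into (−180°, 180°]: 30.9718°.
Δφ = 41.7511 − -55.3906 = 97.1417°.
a = sin²(Δφ/2) + cos φ₁ · cos φ₂ · sin²(Δλ/2) = 0.592370.
c = 2·atan2(√a, √(1−a)) = 1.75660 rad → d = 6371·c ≈ 11191.32 km.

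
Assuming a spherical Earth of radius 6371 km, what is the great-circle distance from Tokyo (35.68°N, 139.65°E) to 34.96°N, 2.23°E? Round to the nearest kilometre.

Δλ = 2.23 − 139.65 = -137.42°.
Δφ = 34.96 − 35.68 = -0.72°.
a = sin²(Δφ/2) + cos φ₁ · cos φ₂ · sin²(Δλ/2) = 0.577988.
c = 2·atan2(√a, √(1−a)) = 1.72741 rad → d = 6371·c ≈ 11005.34 km.

11005 km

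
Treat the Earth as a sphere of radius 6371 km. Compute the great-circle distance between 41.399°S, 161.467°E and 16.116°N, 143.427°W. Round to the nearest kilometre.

Δλ = -143.427 − 161.467 = -304.894°; wrapped into (−180°, 180°]: 55.106°.
Δφ = 16.116 − -41.399 = 57.515°.
a = sin²(Δφ/2) + cos φ₁ · cos φ₂ · sin²(Δλ/2) = 0.385657.
c = 2·atan2(√a, √(1−a)) = 1.34007 rad → d = 6371·c ≈ 8537.57 km.

8538 km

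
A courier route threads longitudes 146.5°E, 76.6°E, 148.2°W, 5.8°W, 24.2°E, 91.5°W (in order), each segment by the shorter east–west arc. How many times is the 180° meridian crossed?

1

Leg 1: +146.5° → +76.6°, shortest Δλ = -69.9° (west) — does not cross 180°.
Leg 2: +76.6° → -148.2°, shortest Δλ = 135.2° (east) — crosses 180°.
Leg 3: -148.2° → -5.8°, shortest Δλ = 142.4° (east) — does not cross 180°.
Leg 4: -5.8° → +24.2°, shortest Δλ = 30.0° (east) — does not cross 180°.
Leg 5: +24.2° → -91.5°, shortest Δλ = -115.7° (west) — does not cross 180°.
Total crossings: 1.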